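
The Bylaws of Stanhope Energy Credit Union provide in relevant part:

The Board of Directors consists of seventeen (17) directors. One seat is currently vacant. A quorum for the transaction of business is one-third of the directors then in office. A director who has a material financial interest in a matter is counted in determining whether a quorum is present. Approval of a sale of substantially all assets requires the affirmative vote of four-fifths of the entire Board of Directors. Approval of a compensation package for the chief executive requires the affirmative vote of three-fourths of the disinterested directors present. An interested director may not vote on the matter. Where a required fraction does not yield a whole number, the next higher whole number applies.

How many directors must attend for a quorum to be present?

1/3 of 16 = 5.33, rounded up to 6.

6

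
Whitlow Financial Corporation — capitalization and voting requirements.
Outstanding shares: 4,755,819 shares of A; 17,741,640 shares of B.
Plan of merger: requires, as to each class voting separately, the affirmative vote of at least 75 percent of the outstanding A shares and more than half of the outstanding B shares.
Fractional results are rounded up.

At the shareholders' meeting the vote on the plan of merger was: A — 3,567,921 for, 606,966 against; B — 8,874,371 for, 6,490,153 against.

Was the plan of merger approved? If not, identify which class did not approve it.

A: 3/4 of 4755819 = 3566864.25, rounded up to 3566865; 3,566,865 required, 3,567,921 in favor — approved.
B: a majority of 17741640 is 8870821; 8,870,821 required, 8,874,371 in favor — approved.

Approved — every class gave the required vote.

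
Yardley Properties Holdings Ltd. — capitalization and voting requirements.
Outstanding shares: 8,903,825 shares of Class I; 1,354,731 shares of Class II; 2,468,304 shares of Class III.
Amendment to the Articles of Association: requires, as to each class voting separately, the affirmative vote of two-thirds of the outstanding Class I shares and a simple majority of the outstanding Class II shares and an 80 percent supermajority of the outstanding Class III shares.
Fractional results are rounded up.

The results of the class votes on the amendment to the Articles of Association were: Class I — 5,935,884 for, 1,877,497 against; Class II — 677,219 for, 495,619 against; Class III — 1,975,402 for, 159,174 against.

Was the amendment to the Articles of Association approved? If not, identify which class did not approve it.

Not approved — the Class II shares did not give the required vote.

Class I: 2/3 of 8903825 = 5935883.33, rounded up to 5935884; 5,935,884 required, 5,935,884 in favor — approved.
Class II: a majority of 1354731 is 677366; 677,366 required, 677,219 in favor — not approved.
Class III: 4/5 of 2468304 = 1974643.20, rounded up to 1974644; 1,974,644 required, 1,975,402 in favor — approved.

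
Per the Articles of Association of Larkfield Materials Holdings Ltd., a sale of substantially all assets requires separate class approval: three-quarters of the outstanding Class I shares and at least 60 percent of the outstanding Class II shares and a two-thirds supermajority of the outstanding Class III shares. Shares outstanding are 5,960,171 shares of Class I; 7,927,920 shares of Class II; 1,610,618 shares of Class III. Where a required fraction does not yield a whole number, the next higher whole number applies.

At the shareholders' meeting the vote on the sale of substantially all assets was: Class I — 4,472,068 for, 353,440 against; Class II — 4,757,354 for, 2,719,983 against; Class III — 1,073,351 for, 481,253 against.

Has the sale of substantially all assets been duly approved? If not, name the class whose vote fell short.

Not approved — the Class III shares did not give the required vote.

Class I: 3/4 of 5960171 = 4470128.25, rounded up to 4470129; 4,470,129 required, 4,472,068 in favor — approved.
Class II: 3/5 of 7927920 = 4756752; 4,756,752 required, 4,757,354 in favor — approved.
Class III: 2/3 of 1610618 = 1073745.33, rounded up to 1073746; 1,073,746 required, 1,073,351 in favor — not approved.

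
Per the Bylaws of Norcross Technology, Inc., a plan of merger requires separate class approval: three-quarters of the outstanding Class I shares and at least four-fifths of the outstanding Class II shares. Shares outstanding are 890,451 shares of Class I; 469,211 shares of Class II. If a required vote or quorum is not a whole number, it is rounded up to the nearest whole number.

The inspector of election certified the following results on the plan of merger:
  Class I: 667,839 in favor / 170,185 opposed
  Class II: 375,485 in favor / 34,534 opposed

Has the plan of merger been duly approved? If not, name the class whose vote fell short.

Approved — every class gave the required vote.

Class I: 3/4 of 890451 = 667838.25, rounded up to 667839; 667,839 required, 667,839 in favor — approved.
Class II: 4/5 of 469211 = 375368.80, rounded up to 375369; 375,369 required, 375,485 in favor — approved.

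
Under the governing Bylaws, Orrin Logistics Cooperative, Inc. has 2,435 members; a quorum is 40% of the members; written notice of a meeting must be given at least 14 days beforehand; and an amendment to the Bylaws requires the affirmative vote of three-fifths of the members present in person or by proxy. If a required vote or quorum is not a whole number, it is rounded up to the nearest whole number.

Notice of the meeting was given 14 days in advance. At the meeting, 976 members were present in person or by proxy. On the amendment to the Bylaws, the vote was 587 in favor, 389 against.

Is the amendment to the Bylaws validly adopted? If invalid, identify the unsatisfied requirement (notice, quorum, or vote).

Valid — all requirements satisfied.

Notice: 14 days given; 14 required. Satisfied.
Quorum: 40% of 2,435 = 974; 976 present. Satisfied.
Vote: requires three-fifths of those present (976); 3/5 of 976 = 585.60, rounded up to 586, so 586 needed; 587 in favor. Satisfied.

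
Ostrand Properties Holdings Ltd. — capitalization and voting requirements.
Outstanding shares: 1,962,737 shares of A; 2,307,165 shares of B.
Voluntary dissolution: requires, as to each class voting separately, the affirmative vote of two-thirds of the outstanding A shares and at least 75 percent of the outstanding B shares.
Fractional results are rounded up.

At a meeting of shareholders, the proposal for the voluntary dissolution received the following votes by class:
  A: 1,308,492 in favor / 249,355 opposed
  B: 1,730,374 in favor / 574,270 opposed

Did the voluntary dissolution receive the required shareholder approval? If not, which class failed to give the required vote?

Approved — every class gave the required vote.

A: 2/3 of 1962737 = 1308491.33, rounded up to 1308492; 1,308,492 required, 1,308,492 in favor — approved.
B: 3/4 of 2307165 = 1730373.75, rounded up to 1730374; 1,730,374 required, 1,730,374 in favor — approved.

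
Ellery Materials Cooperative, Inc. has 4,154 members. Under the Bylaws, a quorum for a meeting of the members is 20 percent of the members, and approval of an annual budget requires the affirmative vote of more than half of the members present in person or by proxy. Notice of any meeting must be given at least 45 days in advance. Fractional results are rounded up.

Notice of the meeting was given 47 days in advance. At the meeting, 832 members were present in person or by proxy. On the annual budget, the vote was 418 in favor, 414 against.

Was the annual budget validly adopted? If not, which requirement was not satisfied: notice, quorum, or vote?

Valid — all requirements satisfied.

Notice: 47 days given; 45 required. Satisfied.
Quorum: 20% of 4,154 = 830.80, rounded up to 831; 832 present. Satisfied.
Vote: requires a majority of those present (832); a majority of 832 is 417, so 417 needed; 418 in favor. Satisfied.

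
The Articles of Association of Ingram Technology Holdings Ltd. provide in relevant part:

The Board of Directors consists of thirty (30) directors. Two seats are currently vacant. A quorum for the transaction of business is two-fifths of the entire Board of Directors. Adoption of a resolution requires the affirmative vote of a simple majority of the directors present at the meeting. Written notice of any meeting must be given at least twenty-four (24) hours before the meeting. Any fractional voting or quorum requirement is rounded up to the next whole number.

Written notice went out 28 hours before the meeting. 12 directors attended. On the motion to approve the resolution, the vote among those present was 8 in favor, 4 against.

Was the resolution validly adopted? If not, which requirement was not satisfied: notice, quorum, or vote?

Notice: 28 hours given; 24 required (28 ≥ 24). Satisfied.
Quorum: 12 present; quorum is 12. Satisfied.
Vote: the resolution requires a majority of the directors present (12). A majority of 12 is 7, so 7 affirmative votes are needed; 8 voted in favor. Satisfied.

Valid — all requirements satisfied.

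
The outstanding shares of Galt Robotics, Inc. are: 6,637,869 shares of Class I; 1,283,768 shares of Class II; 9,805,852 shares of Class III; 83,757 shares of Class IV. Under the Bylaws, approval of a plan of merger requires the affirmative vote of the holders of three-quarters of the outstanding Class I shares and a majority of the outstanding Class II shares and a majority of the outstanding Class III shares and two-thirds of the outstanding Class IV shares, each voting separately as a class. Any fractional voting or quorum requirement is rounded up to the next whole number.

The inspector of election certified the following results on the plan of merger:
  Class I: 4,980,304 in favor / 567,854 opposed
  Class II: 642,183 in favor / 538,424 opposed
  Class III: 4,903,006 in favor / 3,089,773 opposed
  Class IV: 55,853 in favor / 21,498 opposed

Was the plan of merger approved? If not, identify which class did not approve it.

Approved — every class gave the required vote.

Class I: 3/4 of 6637869 = 4978401.75, rounded up to 4978402; 4,978,402 required, 4,980,304 in favor — approved.
Class II: a majority of 1283768 is 641885; 641,885 required, 642,183 in favor — approved.
Class III: a majority of 9805852 is 4902927; 4,902,927 required, 4,903,006 in favor — approved.
Class IV: 2/3 of 83757 = 55838; 55,838 required, 55,853 in favor — approved.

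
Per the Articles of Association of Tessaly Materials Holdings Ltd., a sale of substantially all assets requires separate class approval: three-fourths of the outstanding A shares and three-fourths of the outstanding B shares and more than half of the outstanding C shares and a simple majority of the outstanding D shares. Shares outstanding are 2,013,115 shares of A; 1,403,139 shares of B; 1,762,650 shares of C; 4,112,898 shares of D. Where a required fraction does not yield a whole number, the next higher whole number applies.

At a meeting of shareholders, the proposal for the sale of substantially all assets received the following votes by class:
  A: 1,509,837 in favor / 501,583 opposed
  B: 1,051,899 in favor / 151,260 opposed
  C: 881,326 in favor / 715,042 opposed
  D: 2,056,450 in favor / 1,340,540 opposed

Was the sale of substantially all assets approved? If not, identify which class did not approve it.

Not approved — the B shares did not give the required vote.

A: 3/4 of 2013115 = 1509836.25, rounded up to 1509837; 1,509,837 required, 1,509,837 in favor — approved.
B: 3/4 of 1403139 = 1052354.25, rounded up to 1052355; 1,052,355 required, 1,051,899 in favor — not approved.
C: a majority of 1762650 is 881326; 881,326 required, 881,326 in favor — approved.
D: a majority of 4112898 is 2056450; 2,056,450 required, 2,056,450 in favor — approved.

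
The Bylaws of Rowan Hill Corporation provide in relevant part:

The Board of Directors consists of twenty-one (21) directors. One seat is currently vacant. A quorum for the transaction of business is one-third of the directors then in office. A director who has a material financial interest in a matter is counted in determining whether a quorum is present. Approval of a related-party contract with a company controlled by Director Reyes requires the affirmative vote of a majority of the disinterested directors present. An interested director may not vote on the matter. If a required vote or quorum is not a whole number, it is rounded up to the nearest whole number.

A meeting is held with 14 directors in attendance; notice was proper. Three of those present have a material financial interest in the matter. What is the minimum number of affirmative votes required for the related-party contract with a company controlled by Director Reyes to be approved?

6

The related-party contract with a company controlled by Director Reyes requires a majority of the disinterested directors present (14 − 3 = 11).
A majority of 11 is 6.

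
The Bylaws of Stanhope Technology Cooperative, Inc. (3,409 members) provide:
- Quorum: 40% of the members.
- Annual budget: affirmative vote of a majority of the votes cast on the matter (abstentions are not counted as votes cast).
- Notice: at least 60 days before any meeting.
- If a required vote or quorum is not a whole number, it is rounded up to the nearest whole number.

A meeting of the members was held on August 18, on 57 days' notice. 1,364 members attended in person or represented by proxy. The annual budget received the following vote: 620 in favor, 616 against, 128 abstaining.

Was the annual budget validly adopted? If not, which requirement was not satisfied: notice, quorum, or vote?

Notice: 57 days given; 60 required. Not satisfied.
Quorum: 40% of 3,409 = 1,363.60, rounded up to 1,364; 1,364 present. Satisfied.
Vote: requires a majority of the votes cast (1,364 − 128 abstaining = 1,236); a majority of 1236 is 619, so 619 needed; 620 in favor. Satisfied.

Invalid — notice requirement not satisfied.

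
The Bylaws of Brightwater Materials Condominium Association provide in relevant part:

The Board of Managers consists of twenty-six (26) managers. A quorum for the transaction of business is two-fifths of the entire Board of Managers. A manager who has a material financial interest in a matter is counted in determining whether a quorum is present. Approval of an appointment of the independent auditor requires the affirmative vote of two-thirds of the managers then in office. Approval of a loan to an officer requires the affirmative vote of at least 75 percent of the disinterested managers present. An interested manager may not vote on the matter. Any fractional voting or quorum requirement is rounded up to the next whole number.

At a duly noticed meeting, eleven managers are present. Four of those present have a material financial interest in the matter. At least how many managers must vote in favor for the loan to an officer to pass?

The loan to an officer requires three-fourths of the disinterested managers present (11 − 4 = 7).
3/4 of 7 = 5.25, rounded up to 6.

6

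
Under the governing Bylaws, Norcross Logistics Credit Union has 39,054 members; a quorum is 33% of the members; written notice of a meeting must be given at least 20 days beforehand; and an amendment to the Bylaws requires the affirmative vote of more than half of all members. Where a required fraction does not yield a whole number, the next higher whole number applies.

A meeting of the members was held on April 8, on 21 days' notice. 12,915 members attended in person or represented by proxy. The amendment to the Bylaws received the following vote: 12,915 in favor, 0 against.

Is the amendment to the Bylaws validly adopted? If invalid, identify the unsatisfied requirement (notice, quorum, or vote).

Notice: 21 days given; 20 required. Satisfied.
Quorum: 33% of 39,054 = 12,887.82, rounded up to 12,888; 12,915 present. Satisfied.
Vote: requires a majority of all members (39,054); a majority of 39054 is 19528, so 19,528 needed; 12,915 in favor. Not satisfied.

Invalid — vote requirement not satisfied.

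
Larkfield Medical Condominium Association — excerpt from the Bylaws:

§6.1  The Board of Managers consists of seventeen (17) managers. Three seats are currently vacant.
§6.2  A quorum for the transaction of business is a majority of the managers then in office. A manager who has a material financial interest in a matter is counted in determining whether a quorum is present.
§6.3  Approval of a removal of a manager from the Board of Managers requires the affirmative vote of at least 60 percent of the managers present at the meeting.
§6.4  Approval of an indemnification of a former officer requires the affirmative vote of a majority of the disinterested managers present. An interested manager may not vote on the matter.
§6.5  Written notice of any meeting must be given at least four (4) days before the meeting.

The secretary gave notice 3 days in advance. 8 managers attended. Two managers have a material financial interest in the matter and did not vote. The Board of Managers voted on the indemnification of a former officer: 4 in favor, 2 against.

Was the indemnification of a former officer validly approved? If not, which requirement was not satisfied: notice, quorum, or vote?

Invalid — notice requirement not satisfied.

Notice: 3 days given; 4 required (3 < 4). Not satisfied.
Quorum: 8 present (interested managers count toward quorum); quorum is 8. Satisfied.
Vote: the indemnification of a former officer requires a majority of the disinterested managers present (8 − 2 = 6). A majority of 6 is 4, so 4 affirmative votes are needed; 4 voted in favor. Satisfied.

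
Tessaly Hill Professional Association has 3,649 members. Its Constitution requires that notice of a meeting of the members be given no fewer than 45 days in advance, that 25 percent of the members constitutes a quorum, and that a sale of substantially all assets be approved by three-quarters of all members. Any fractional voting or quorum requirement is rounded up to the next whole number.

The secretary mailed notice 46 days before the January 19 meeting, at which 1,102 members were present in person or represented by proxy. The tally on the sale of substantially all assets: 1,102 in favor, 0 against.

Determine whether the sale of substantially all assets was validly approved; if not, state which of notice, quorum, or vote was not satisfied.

Notice: 46 days given; 45 required. Satisfied.
Quorum: 25% of 3,649 = 912.25, rounded up to 913; 1,102 present. Satisfied.
Vote: requires three-fourths of all members (3,649); 3/4 of 3649 = 2736.75, rounded up to 2737, so 2,737 needed; 1,102 in favor. Not satisfied.

Invalid — vote requirement not satisfied.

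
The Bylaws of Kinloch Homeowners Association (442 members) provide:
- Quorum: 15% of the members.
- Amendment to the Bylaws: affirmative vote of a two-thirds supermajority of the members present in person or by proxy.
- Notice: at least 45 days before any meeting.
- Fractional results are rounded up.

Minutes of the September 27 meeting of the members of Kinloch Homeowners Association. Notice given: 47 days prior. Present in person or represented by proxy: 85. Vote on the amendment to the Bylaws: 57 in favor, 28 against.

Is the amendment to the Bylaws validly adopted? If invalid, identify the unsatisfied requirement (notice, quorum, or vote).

Valid — all requirements satisfied.

Notice: 47 days given; 45 required. Satisfied.
Quorum: 15% of 442 = 66.30, rounded up to 67; 85 present. Satisfied.
Vote: requires two-thirds of those present (85); 2/3 of 85 = 56.67, rounded up to 57, so 57 needed; 57 in favor. Satisfied.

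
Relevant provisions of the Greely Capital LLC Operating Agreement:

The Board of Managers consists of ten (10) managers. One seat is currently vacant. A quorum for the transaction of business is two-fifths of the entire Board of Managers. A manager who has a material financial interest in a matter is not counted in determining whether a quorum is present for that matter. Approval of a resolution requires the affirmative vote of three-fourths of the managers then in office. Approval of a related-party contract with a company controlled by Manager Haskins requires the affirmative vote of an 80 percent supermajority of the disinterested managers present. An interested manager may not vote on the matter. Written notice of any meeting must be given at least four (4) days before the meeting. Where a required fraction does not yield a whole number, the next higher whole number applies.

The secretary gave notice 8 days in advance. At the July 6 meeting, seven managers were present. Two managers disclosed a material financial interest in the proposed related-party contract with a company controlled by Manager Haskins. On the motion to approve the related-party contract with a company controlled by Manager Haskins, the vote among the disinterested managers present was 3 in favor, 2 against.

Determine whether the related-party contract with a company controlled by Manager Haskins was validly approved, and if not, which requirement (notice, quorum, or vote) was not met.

Notice: 8 days given; 4 required (8 ≥ 4). Satisfied.
Quorum: 7 present, but the 2 interested managers do not count, leaving 5. Quorum is 4. Satisfied.
Vote: the related-party contract with a company controlled by Manager Haskins requires four-fifths of the disinterested managers present (7 − 2 = 5). 4/5 of 5 = 4, so 4 affirmative votes are needed; 3 voted in favor. Not satisfied.

Invalid — vote requirement not satisfied.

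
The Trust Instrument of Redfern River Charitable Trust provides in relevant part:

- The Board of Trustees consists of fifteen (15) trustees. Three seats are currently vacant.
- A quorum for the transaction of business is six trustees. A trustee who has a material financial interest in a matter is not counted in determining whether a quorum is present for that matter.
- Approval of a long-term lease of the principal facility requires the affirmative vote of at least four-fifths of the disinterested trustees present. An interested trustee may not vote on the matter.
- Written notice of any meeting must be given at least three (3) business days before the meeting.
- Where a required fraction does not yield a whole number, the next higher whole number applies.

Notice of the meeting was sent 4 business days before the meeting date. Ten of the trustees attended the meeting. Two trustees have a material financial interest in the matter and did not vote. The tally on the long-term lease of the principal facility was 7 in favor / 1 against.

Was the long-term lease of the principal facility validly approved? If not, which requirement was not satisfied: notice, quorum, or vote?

Notice: 4 business days given; 3 required (4 ≥ 3). Satisfied.
Quorum: 10 present, but the 2 interested trustees do not count, leaving 8. Quorum is 6. Satisfied.
Vote: the long-term lease of the principal facility requires four-fifths of the disinterested trustees present (10 − 2 = 8). 4/5 of 8 = 6.40, rounded up to 7, so 7 affirmative votes are needed; 7 voted in favor. Satisfied.

Valid — all requirements satisfied.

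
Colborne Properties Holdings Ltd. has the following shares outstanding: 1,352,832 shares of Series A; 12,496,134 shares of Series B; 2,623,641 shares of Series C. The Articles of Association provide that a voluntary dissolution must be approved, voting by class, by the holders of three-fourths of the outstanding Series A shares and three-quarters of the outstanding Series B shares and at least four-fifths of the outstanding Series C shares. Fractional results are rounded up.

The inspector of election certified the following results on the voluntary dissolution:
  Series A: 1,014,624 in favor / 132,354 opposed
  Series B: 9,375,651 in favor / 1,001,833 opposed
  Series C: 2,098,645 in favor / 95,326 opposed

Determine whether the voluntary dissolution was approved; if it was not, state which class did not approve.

Not approved — the Series C shares did not give the required vote.

Series A: 3/4 of 1352832 = 1014624; 1,014,624 required, 1,014,624 in favor — approved.
Series B: 3/4 of 12496134 = 9372100.50, rounded up to 9372101; 9,372,101 required, 9,375,651 in favor — approved.
Series C: 4/5 of 2623641 = 2098912.80, rounded up to 2098913; 2,098,913 required, 2,098,645 in favor — not approved.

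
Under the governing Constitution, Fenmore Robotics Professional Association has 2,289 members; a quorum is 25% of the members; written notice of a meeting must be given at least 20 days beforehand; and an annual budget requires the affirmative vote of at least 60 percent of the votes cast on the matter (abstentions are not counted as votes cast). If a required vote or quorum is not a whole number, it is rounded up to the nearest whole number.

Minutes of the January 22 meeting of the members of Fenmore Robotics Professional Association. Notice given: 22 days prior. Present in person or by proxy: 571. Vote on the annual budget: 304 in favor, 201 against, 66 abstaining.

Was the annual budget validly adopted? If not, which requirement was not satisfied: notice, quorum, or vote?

Notice: 22 days given; 20 required. Satisfied.
Quorum: 25% of 2,289 = 572.25, rounded up to 573; 571 present. Not satisfied.
Vote: requires three-fifths of the votes cast (571 − 66 abstaining = 505); 3/5 of 505 = 303, so 303 needed; 304 in favor. Satisfied.

Invalid — quorum requirement not satisfied.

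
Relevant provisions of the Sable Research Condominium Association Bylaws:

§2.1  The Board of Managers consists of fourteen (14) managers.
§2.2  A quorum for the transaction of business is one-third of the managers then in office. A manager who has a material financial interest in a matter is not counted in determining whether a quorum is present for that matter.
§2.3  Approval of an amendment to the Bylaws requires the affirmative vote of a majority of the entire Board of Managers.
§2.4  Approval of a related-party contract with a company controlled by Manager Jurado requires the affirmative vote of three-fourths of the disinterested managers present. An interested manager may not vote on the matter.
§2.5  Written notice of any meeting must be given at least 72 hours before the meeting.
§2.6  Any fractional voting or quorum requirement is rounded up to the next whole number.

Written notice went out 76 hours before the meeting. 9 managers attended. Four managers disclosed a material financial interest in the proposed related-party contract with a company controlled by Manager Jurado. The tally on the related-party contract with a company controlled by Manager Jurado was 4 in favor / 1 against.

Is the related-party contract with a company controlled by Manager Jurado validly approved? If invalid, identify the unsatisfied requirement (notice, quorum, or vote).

Notice: 76 hours given; 72 required (76 ≥ 72). Satisfied.
Quorum: 9 present, but the 4 interested managers do not count, leaving 5. Quorum is 5. Satisfied.
Vote: the related-party contract with a company controlled by Manager Jurado requires three-fourths of the disinterested managers present (9 − 4 = 5). 3/4 of 5 = 3.75, rounded up to 4, so 4 affirmative votes are needed; 4 voted in favor. Satisfied.

Valid — all requirements satisfied.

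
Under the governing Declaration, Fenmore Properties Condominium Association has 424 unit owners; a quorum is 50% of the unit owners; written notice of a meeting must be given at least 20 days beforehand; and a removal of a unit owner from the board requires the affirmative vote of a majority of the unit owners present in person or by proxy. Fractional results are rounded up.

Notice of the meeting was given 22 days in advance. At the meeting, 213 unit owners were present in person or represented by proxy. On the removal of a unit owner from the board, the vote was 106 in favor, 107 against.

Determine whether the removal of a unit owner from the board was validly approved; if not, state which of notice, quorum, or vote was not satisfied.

Notice: 22 days given; 20 required. Satisfied.
Quorum: 50% of 424 = 212; 213 present. Satisfied.
Vote: requires a majority of those present (213); a majority of 213 is 107, so 107 needed; 106 in favor. Not satisfied.

Invalid — vote requirement not satisfied.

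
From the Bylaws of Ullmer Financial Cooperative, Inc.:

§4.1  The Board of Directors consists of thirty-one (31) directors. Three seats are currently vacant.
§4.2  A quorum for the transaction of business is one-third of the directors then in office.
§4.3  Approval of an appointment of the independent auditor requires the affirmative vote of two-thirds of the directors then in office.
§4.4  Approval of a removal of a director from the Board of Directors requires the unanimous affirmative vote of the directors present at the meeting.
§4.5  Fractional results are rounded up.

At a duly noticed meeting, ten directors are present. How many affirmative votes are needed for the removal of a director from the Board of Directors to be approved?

10

The removal of a director from the Board of Directors requires the unanimous vote of the directors present (10).
Unanimous means all 10.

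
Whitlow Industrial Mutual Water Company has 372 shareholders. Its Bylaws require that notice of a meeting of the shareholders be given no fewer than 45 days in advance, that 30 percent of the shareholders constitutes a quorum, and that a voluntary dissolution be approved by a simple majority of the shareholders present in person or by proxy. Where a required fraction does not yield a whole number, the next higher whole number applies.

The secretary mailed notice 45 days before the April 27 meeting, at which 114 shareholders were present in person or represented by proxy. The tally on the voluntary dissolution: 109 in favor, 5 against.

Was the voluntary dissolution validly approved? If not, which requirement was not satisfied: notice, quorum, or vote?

Notice: 45 days given; 45 required. Satisfied.
Quorum: 30% of 372 = 111.60, rounded up to 112; 114 present. Satisfied.
Vote: requires a majority of those present (114); a majority of 114 is 58, so 58 needed; 109 in favor. Satisfied.

Valid — all requirements satisfied.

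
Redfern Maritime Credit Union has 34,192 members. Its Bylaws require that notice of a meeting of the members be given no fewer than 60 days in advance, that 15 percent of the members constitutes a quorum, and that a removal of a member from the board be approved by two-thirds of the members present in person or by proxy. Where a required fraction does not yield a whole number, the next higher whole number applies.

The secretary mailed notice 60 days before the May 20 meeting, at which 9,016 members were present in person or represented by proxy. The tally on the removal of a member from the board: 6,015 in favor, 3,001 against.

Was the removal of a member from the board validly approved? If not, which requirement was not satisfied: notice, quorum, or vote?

Valid — all requirements satisfied.

Notice: 60 days given; 60 required. Satisfied.
Quorum: 15% of 34,192 = 5,128.80, rounded up to 5,129; 9,016 present. Satisfied.
Vote: requires two-thirds of those present (9,016); 2/3 of 9016 = 6010.67, rounded up to 6011, so 6,011 needed; 6,015 in favor. Satisfied.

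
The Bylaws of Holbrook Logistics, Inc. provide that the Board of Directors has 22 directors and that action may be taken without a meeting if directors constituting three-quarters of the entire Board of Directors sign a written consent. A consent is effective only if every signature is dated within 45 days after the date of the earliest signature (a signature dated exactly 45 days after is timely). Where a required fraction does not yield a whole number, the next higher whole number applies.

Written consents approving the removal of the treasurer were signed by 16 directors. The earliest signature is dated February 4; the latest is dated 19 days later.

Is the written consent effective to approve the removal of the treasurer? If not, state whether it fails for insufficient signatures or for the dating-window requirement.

Not effective — insufficient signatures.

Signatures required: three-quarters of 22 — 3/4 of 22 = 16.50, rounded up to 17, so 17 needed; 16 signed. Insufficient.
Dating window: the latest signature is 19 days after the earliest; the limit is 45 days. Within the window.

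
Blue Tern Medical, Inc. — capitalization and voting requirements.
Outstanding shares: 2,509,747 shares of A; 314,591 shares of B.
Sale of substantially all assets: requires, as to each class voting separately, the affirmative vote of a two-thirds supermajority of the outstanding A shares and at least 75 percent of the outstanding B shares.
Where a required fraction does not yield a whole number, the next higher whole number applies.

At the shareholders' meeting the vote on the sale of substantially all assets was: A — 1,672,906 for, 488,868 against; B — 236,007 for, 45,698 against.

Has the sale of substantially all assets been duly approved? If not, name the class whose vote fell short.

A: 2/3 of 2509747 = 1673164.67, rounded up to 1673165; 1,673,165 required, 1,672,906 in favor — not approved.
B: 3/4 of 314591 = 235943.25, rounded up to 235944; 235,944 required, 236,007 in favor — approved.

Not approved — the A shares did not give the required vote.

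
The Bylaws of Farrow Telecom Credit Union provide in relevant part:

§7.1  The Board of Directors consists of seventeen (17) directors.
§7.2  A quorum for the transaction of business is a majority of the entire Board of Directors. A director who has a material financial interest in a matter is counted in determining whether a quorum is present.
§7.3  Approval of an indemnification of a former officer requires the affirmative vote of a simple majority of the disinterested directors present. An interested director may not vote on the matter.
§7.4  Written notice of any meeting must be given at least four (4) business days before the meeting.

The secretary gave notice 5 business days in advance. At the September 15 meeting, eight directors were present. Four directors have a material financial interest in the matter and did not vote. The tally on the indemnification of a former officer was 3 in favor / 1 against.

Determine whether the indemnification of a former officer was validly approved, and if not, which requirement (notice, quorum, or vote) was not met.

Invalid — quorum requirement not satisfied.

Notice: 5 business days given; 4 required (5 ≥ 4). Satisfied.
Quorum: 8 present (interested directors count toward quorum); quorum is 9. Not satisfied.
Vote: the indemnification of a former officer requires a majority of the disinterested directors present (8 − 4 = 4). A majority of 4 is 3, so 3 affirmative votes are needed; 3 voted in favor. Satisfied. (Moot — without a quorum no business can be validly transacted.)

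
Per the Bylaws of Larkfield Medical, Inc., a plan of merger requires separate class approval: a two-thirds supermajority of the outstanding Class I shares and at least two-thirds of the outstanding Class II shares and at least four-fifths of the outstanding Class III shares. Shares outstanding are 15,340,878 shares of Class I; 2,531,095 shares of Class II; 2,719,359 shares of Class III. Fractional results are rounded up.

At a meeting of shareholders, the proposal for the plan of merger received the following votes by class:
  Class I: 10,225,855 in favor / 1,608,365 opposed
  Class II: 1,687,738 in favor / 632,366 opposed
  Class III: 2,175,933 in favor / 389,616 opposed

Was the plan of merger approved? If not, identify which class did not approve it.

Not approved — the Class I shares did not give the required vote.

Class I: 2/3 of 15340878 = 10227252; 10,227,252 required, 10,225,855 in favor — not approved.
Class II: 2/3 of 2531095 = 1687396.67, rounded up to 1687397; 1,687,397 required, 1,687,738 in favor — approved.
Class III: 4/5 of 2719359 = 2175487.20, rounded up to 2175488; 2,175,488 required, 2,175,933 in favor — approved.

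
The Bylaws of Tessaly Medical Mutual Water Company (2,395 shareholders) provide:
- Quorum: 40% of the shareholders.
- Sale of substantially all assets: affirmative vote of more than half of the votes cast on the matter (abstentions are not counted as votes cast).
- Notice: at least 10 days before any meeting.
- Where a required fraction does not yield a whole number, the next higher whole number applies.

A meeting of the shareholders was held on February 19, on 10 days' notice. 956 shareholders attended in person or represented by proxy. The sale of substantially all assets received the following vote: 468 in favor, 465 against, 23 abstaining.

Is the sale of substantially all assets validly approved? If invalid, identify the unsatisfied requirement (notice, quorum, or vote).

Invalid — quorum requirement not satisfied.

Notice: 10 days given; 10 required. Satisfied.
Quorum: 40% of 2,395 = 958; 956 present. Not satisfied.
Vote: requires a majority of the votes cast (956 − 23 abstaining = 933); a majority of 933 is 467, so 467 needed; 468 in favor. Satisfied.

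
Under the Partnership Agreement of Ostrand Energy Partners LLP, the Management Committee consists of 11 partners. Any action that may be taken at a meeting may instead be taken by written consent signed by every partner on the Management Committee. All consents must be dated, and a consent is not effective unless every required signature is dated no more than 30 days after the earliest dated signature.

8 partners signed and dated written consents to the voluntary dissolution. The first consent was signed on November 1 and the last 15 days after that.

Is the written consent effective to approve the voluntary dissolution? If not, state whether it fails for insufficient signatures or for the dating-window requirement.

Not effective — insufficient signatures.

Signatures required: all of 11 — unanimous means all 11, so 11 needed; 8 signed. Insufficient.
Dating window: the latest signature is 15 days after the earliest; the limit is 30 days. Within the window.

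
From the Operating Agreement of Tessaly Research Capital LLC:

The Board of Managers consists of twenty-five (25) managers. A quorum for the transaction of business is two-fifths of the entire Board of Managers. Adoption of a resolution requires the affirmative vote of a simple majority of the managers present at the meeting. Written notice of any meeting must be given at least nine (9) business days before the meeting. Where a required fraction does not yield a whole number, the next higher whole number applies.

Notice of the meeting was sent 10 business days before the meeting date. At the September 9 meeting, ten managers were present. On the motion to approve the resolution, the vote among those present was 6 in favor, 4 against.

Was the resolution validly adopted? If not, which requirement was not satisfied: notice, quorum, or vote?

Notice: 10 business days given; 9 required (10 ≥ 9). Satisfied.
Quorum: 10 present; quorum is 10. Satisfied.
Vote: the resolution requires a majority of the managers present (10). A majority of 10 is 6, so 6 affirmative votes are needed; 6 voted in favor. Satisfied.

Valid — all requirements satisfied.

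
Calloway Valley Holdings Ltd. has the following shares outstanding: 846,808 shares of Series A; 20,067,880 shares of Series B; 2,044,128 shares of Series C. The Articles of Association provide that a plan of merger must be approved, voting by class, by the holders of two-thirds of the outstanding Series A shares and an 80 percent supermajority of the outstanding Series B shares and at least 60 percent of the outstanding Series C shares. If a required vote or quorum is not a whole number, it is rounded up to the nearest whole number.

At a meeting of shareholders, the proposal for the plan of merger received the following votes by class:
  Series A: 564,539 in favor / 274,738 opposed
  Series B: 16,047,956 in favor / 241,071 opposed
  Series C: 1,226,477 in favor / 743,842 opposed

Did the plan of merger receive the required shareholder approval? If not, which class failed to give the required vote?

Not approved — the Series B shares did not give the required vote.

Series A: 2/3 of 846808 = 564538.67, rounded up to 564539; 564,539 required, 564,539 in favor — approved.
Series B: 4/5 of 20067880 = 16054304; 16,054,304 required, 16,047,956 in favor — not approved.
Series C: 3/5 of 2044128 = 1226476.80, rounded up to 1226477; 1,226,477 required, 1,226,477 in favor — approved.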